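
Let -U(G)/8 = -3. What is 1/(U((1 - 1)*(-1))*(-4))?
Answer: -1/96 ≈ -0.010417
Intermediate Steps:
U(G) = 24 (U(G) = -8*(-3) = 24)
1/(U((1 - 1)*(-1))*(-4)) = 1/(24*(-4)) = 1/(-96) = -1/96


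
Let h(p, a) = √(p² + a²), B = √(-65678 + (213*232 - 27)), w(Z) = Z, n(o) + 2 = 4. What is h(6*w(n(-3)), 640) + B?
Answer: 4*√25609 + I*√16289 ≈ 640.11 + 127.63*I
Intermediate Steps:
n(o) = 2 (n(o) = -2 + 4 = 2)
B = I*√16289 (B = √(-65678 + (49416 - 27)) = √(-65678 + 49389) = √(-16289) = I*√16289 ≈ 127.63*I)
h(p, a) = √(a² + p²)
h(6*w(n(-3)), 640) + B = √(640² + (6*2)²) + I*√16289 = √(409600 + 12²) + I*√16289 = √(409600 + 144) + I*√16289 = √409744 + I*√16289 = 4*√25609 + I*√16289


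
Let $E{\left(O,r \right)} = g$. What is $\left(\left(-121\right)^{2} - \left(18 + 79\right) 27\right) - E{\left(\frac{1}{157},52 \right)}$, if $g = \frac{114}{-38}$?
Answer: $12025$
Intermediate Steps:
$g = -3$ ($g = 114 \left(- \frac{1}{38}\right) = -3$)
$E{\left(O,r \right)} = -3$
$\left(\left(-121\right)^{2} - \left(18 + 79\right) 27\right) - E{\left(\frac{1}{157},52 \right)} = \left(\left(-121\right)^{2} - \left(18 + 79\right) 27\right) - -3 = \left(14641 - 97 \cdot 27\right) + 3 = \left(14641 - 2619\right) + 3 = 12022 + 3 = 12025$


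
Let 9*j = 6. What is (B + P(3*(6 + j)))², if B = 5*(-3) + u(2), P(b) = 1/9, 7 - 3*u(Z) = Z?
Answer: 14161/81 ≈ 174.83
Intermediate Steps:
j = ⅔ (j = (⅑)*6 = ⅔ ≈ 0.66667)
u(Z) = 7/3 - Z/3
P(b) = ⅑
B = -40/3 (B = 5*(-3) + (7/3 - ⅓*2) = -15 + (7/3 - ⅔) = -15 + 5/3 = -40/3 ≈ -13.333)
(B + P(3*(6 + j)))² = (-40/3 + ⅑)² = (-119/9)² = 14161/81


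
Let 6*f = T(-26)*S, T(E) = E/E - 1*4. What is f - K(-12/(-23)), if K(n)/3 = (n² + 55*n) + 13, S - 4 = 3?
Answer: -136909/1058 ≈ -129.40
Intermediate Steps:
S = 7 (S = 4 + 3 = 7)
T(E) = -3 (T(E) = 1 - 4 = -3)
K(n) = 39 + 3*n² + 165*n (K(n) = 3*((n² + 55*n) + 13) = 3*(13 + n² + 55*n) = 39 + 3*n² + 165*n)
f = -7/2 (f = (-3*7)/6 = (⅙)*(-21) = -7/2 ≈ -3.5000)
f - K(-12/(-23)) = -7/2 - (39 + 3*(-12/(-23))² + 165*(-12/(-23))) = -7/2 - (39 + 3*(-12*(-1/23))² + 165*(-12*(-1/23))) = -7/2 - (39 + 3*(12/23)² + 165*(12/23)) = -7/2 - (39 + 3*(144/529) + 1980/23) = -7/2 - (39 + 432/529 + 1980/23) = -7/2 - 1*66603/529 = -7/2 - 66603/529 = -136909/1058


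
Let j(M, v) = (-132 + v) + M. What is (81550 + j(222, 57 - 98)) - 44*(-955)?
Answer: 123619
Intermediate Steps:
j(M, v) = -132 + M + v
(81550 + j(222, 57 - 98)) - 44*(-955) = (81550 + (-132 + 222 + (57 - 98))) - 44*(-955) = (81550 + (-132 + 222 - 41)) + 42020 = (81550 + 49) + 42020 = 81599 + 42020 = 123619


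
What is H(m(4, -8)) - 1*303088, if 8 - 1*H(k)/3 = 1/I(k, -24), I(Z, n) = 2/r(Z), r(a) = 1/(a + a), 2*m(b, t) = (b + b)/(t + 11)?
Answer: -4849033/16 ≈ -3.0306e+5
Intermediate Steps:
m(b, t) = b/(11 + t) (m(b, t) = ((b + b)/(t + 11))/2 = ((2*b)/(11 + t))/2 = (2*b/(11 + t))/2 = b/(11 + t))
r(a) = 1/(2*a)
I(Z, n) = 4*Z (I(Z, n) = 2/((1/(2*Z))) = 2*(2*Z) = 4*Z)
H(k) = 24 - 3/(4*k) (H(k) = 24 - 3*1/(4*k) = 24 - 3/(4*k))
H(m(4, -8)) - 1*303088 = (24 - 3/(4*(4/(11 - 8)))) - 1*303088 = (24 - 3/(4*(4/3))) - 303088 = (24 - 3/(4*(4*(⅓)))) - 303088 = (24 - 3/(4*4/3)) - 303088 = (24 - ¾*¾) - 303088 = (24 - 9/16) - 303088 = 375/16 - 303088 = -4849033/16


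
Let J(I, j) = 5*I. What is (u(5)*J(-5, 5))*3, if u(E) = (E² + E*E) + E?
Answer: -4125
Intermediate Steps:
u(E) = E + 2*E² (u(E) = (E² + E²) + E = 2*E² + E = E + 2*E²)
(u(5)*J(-5, 5))*3 = ((5*(1 + 2*5))*(5*(-5)))*3 = ((5*(1 + 10))*(-25))*3 = ((5*11)*(-25))*3 = (55*(-25))*3 = -1375*3 = -4125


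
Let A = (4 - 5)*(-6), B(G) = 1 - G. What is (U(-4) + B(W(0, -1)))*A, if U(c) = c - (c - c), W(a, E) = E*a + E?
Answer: -12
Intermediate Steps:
W(a, E) = E + E*a
U(c) = c (U(c) = c - 1*0 = c + 0 = c)
A = 6 (A = -1*(-6) = 6)
(U(-4) + B(W(0, -1)))*A = (-4 + (1 - (-1)*(1 + 0)))*6 = (-4 + (1 - (-1)))*6 = (-4 + (1 - 1*(-1)))*6 = (-4 + (1 + 1))*6 = (-4 + 2)*6 = -2*6 = -12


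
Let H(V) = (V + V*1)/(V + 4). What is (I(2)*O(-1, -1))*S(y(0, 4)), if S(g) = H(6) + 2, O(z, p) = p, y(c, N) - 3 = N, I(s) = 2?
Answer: -32/5 ≈ -6.4000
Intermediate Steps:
H(V) = 2*V/(4 + V) (H(V) = (V + V)/(4 + V) = (2*V)/(4 + V) = 2*V/(4 + V))
y(c, N) = 3 + N
S(g) = 16/5 (S(g) = 2*6/(4 + 6) + 2 = 2*6/10 + 2 = 2*6*(⅒) + 2 = 6/5 + 2 = 16/5)
(I(2)*O(-1, -1))*S(y(0, 4)) = (2*(-1))*(16/5) = -2*16/5 = -32/5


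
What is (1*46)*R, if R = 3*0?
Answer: 0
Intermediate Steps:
R = 0
(1*46)*R = (1*46)*0 = 46*0 = 0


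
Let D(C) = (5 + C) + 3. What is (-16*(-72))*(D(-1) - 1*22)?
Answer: -17280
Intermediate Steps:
D(C) = 8 + C
(-16*(-72))*(D(-1) - 1*22) = (-16*(-72))*((8 - 1) - 1*22) = 1152*(7 - 22) = 1152*(-15) = -17280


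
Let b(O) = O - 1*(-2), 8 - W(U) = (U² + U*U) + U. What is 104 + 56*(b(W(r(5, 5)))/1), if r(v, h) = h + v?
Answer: -11096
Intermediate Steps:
W(U) = 8 - U - 2*U² (W(U) = 8 - ((U² + U*U) + U) = 8 - ((U² + U²) + U) = 8 - (2*U² + U) = 8 - (U + 2*U²) = 8 + (-U - 2*U²) = 8 - U - 2*U²)
b(O) = 2 + O (b(O) = O + 2 = 2 + O)
104 + 56*(b(W(r(5, 5)))/1) = 104 + 56*((2 + (8 - (5 + 5) - 2*(5 + 5)²))/1) = 104 + 56*((2 + (8 - 1*10 - 2*10²))*1) = 104 + 56*((2 + (8 - 10 - 2*100))*1) = 104 + 56*((2 + (8 - 10 - 200))*1) = 104 + 56*((2 - 202)*1) = 104 + 56*(-200*1) = 104 + 56*(-200) = 104 - 11200 = -11096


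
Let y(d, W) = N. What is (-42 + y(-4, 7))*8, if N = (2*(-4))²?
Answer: 176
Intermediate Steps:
N = 64 (N = (-8)² = 64)
y(d, W) = 64
(-42 + y(-4, 7))*8 = (-42 + 64)*8 = 22*8 = 176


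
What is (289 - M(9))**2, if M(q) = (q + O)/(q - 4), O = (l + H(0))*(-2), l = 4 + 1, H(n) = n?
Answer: 2090916/25 ≈ 83637.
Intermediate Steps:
l = 5
O = -10 (O = (5 + 0)*(-2) = 5*(-2) = -10)
M(q) = (-10 + q)/(-4 + q) (M(q) = (q - 10)/(q - 4) = (-10 + q)/(-4 + q))
(289 - M(9))**2 = (289 - (-10 + 9)/(-4 + 9))**2 = (289 - (-1)/5)**2 = (289 - 1*(-1/5))**2 = (289 + 1/5)**2 = (1446/5)**2 = 2090916/25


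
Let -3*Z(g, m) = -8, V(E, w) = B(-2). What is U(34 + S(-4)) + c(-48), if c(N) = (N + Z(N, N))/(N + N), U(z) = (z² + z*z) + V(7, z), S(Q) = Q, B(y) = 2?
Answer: 64889/36 ≈ 1802.5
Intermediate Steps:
V(E, w) = 2
Z(g, m) = 8/3 (Z(g, m) = -⅓*(-8) = 8/3)
U(z) = 2 + 2*z² (U(z) = (z² + z*z) + 2 = (z² + z²) + 2 = 2*z² + 2 = 2 + 2*z²)
c(N) = (8/3 + N)/(2*N) (c(N) = (N + 8/3)/(N + N) = (8/3 + N)/((2*N)) = (8/3 + N)*(1/(2*N)) = (8/3 + N)/(2*N))
U(34 + S(-4)) + c(-48) = (2 + 2*(34 - 4)²) + (⅙)*(8 + 3*(-48))/(-48) = (2 + 2*30²) + (⅙)*(-1/48)*(8 - 144) = (2 + 2*900) + (⅙)*(-1/48)*(-136) = (2 + 1800) + 17/36 = 1802 + 17/36 = 64889/36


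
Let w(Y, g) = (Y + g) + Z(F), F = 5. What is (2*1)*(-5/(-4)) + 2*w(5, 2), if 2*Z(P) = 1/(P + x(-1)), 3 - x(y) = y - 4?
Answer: 431/26 ≈ 16.577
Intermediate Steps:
x(y) = 7 - y (x(y) = 3 - (y - 4) = 3 - (-4 + y) = 3 + (4 - y) = 7 - y)
Z(P) = 1/(2*(8 + P)) (Z(P) = 1/(2*(P + (7 - 1*(-1)))) = 1/(2*(P + (7 + 1))) = 1/(2*(P + 8)) = 1/(2*(8 + P)))
w(Y, g) = 1/26 + Y + g (w(Y, g) = (Y + g) + 1/(2*(8 + 5)) = (Y + g) + (1/2)/13 = (Y + g) + (1/2)*(1/13) = (Y + g) + 1/26 = 1/26 + Y + g)
(2*1)*(-5/(-4)) + 2*w(5, 2) = (2*1)*(-5/(-4)) + 2*(1/26 + 5 + 2) = 2*(-5*(-1/4)) + 2*(183/26) = 2*(5/4) + 183/13 = 5/2 + 183/13 = 431/26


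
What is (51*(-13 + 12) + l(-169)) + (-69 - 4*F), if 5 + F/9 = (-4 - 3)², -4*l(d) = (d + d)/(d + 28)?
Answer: -480697/282 ≈ -1704.6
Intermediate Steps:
l(d) = -d/(2*(28 + d)) (l(d) = -(d + d)/(4*(d + 28)) = -2*d/(4*(28 + d)) = -d/(2*(28 + d)))
F = 396 (F = -45 + 9*(-4 - 3)² = -45 + 9*(-7)² = -45 + 9*49 = -45 + 441 = 396)
(51*(-13 + 12) + l(-169)) + (-69 - 4*F) = (51*(-13 + 12) - 1*(-169)/(56 + 2*(-169))) + (-69 - 4*396) = (51*(-1) - 1*(-169)/(56 - 338)) + (-69 - 1584) = (-51 - 1*(-169)/(-282)) - 1653 = (-51 - 1*(-169)*(-1/282)) - 1653 = (-51 - 169/282) - 1653 = -14551/282 - 1653 = -480697/282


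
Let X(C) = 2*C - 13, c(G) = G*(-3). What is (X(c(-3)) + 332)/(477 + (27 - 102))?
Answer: 337/402 ≈ 0.83831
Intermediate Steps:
c(G) = -3*G
X(C) = -13 + 2*C
(X(c(-3)) + 332)/(477 + (27 - 102)) = ((-13 + 2*(-3*(-3))) + 332)/(477 + (27 - 102)) = ((-13 + 2*9) + 332)/(477 - 75) = ((-13 + 18) + 332)/402 = (5 + 332)*(1/402) = 337*(1/402) = 337/402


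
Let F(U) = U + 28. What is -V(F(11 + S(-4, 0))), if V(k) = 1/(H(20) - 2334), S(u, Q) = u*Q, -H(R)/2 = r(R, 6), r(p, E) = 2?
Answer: 1/2338 ≈ 0.00042772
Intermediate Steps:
H(R) = -4 (H(R) = -2*2 = -4)
S(u, Q) = Q*u
F(U) = 28 + U
V(k) = -1/2338 (V(k) = 1/(-4 - 2334) = 1/(-2338) = -1/2338)
-V(F(11 + S(-4, 0))) = -1*(-1/2338) = 1/2338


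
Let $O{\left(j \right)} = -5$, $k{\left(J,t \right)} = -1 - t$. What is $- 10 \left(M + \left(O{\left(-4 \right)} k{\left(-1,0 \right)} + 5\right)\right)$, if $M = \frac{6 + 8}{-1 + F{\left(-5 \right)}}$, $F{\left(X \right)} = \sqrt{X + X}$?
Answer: $\frac{20 \left(- 5 \sqrt{10} + 2 i\right)}{i + \sqrt{10}} \approx -87.273 + 40.247 i$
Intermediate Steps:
$F{\left(X \right)} = \sqrt{2} \sqrt{X}$ ($F{\left(X \right)} = \sqrt{2 X} = \sqrt{2} \sqrt{X}$)
$M = \frac{14}{-1 + i \sqrt{10}}$ ($M = \frac{6 + 8}{-1 + \sqrt{2} \sqrt{-5}} = \frac{14}{-1 + \sqrt{2} i \sqrt{5}} = \frac{14}{-1 + i \sqrt{10}} \approx -1.2727 - 4.0247 i$)
$- 10 \left(M + \left(O{\left(-4 \right)} k{\left(-1,0 \right)} + 5\right)\right) = - 10 \left(\left(- \frac{14}{11} - \frac{14 i \sqrt{10}}{11}\right) + \left(- 5 \left(-1 - 0\right) + 5\right)\right) = - 10 \left(\left(- \frac{14}{11} - \frac{14 i \sqrt{10}}{11}\right) + \left(- 5 \left(-1 + 0\right) + 5\right)\right) = - 10 \left(\left(- \frac{14}{11} - \frac{14 i \sqrt{10}}{11}\right) + \left(\left(-5\right) \left(-1\right) + 5\right)\right) = - 10 \left(\left(- \frac{14}{11} - \frac{14 i \sqrt{10}}{11}\right) + \left(5 + 5\right)\right) = - 10 \left(\left(- \frac{14}{11} - \frac{14 i \sqrt{10}}{11}\right) + 10\right) = - 10 \left(\frac{96}{11} - \frac{14 i \sqrt{10}}{11}\right) = - \frac{960}{11} + \frac{140 i \sqrt{10}}{11}$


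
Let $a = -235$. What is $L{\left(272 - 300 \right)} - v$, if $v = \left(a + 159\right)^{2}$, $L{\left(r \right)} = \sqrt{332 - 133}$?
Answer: $-5776 + \sqrt{199} \approx -5761.9$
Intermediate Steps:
$L{\left(r \right)} = \sqrt{199}$
$v = 5776$ ($v = \left(-235 + 159\right)^{2} = \left(-76\right)^{2} = 5776$)
$L{\left(272 - 300 \right)} - v = \sqrt{199} - 5776 = -5776 + \sqrt{199}$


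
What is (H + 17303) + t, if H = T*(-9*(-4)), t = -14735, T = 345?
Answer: 14988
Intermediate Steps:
H = 12420 (H = 345*(-9*(-4)) = 345*36 = 12420)
(H + 17303) + t = (12420 + 17303) - 14735 = 29723 - 14735 = 14988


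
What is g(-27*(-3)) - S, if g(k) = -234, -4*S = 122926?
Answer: 60995/2 ≈ 30498.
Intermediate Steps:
S = -61463/2 (S = -¼*122926 = -61463/2 ≈ -30732.)
g(-27*(-3)) - S = -234 - 1*(-61463/2) = -234 + 61463/2 = 60995/2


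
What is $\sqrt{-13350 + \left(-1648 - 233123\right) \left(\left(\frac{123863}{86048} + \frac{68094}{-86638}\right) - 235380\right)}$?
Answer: $\frac{3 \sqrt{5331981228481877603388157702}}{931878328} \approx 2.3508 \cdot 10^{5}$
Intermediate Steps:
$\sqrt{-13350 + \left(-1648 - 233123\right) \left(\left(\frac{123863}{86048} + \frac{68094}{-86638}\right) - 235380\right)} = \sqrt{-13350 - 234771 \left(\left(123863 \cdot \frac{1}{86048} + 68094 \left(- \frac{1}{86638}\right)\right) - 235380\right)} = \sqrt{-13350 - 234771 \left(\left(\frac{123863}{86048} - \frac{34047}{43319}\right) - 235380\right)} = \sqrt{-13350 - 234771 \left(\frac{2435945041}{3727513312} - 235380\right)} = \sqrt{-13350 - - \frac{205983297207614689149}{3727513312}} = \sqrt{-13350 + \frac{205983297207614689149}{3727513312}} = \sqrt{\frac{205983247445311973949}{3727513312}} = \frac{3 \sqrt{5331981228481877603388157702}}{931878328}$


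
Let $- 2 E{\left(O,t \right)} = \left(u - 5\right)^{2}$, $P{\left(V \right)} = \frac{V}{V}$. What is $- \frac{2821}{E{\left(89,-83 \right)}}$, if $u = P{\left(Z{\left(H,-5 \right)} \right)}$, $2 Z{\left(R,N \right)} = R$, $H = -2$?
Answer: $\frac{2821}{8} \approx 352.63$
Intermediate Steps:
$Z{\left(R,N \right)} = \frac{R}{2}$
$P{\left(V \right)} = 1$
$u = 1$
$E{\left(O,t \right)} = -8$ ($E{\left(O,t \right)} = - \frac{\left(1 - 5\right)^{2}}{2} = - \frac{\left(-4\right)^{2}}{2} = \left(- \frac{1}{2}\right) 16 = -8$)
$- \frac{2821}{E{\left(89,-83 \right)}} = - \frac{2821}{-8} = \left(-2821\right) \left(- \frac{1}{8}\right) = \frac{2821}{8}$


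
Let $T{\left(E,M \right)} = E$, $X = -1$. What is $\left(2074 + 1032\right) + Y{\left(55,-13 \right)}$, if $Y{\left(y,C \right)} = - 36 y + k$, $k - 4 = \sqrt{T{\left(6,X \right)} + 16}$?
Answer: $1130 + \sqrt{22} \approx 1134.7$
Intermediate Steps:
$k = 4 + \sqrt{22}$ ($k = 4 + \sqrt{6 + 16} = 4 + \sqrt{22} \approx 8.6904$)
$Y{\left(y,C \right)} = 4 + \sqrt{22} - 36 y$ ($Y{\left(y,C \right)} = - 36 y + \left(4 + \sqrt{22}\right) = 4 + \sqrt{22} - 36 y$)
$\left(2074 + 1032\right) + Y{\left(55,-13 \right)} = \left(2074 + 1032\right) + \left(4 + \sqrt{22} - 1980\right) = 3106 + \left(4 + \sqrt{22} - 1980\right) = 3106 - \left(1976 - \sqrt{22}\right) = 1130 + \sqrt{22}$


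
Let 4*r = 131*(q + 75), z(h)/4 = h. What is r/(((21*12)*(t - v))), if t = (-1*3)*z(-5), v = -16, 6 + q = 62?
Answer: 17161/76608 ≈ 0.22401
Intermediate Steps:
q = 56 (q = -6 + 62 = 56)
z(h) = 4*h
r = 17161/4 (r = (131*(56 + 75))/4 = (131*131)/4 = (¼)*17161 = 17161/4 ≈ 4290.3)
t = 60 (t = (-1*3)*(4*(-5)) = -3*(-20) = 60)
r/(((21*12)*(t - v))) = 17161/(4*(((21*12)*(60 - 1*(-16))))) = 17161/(4*((252*(60 + 16)))) = 17161/(4*((252*76))) = (17161/4)/19152 = (17161/4)*(1/19152) = 17161/76608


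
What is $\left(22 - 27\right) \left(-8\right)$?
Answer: $40$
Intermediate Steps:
$\left(22 - 27\right) \left(-8\right) = \left(-5\right) \left(-8\right) = 40$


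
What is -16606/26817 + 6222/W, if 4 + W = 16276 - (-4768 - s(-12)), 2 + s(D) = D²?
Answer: -776861/2386713 ≈ -0.32549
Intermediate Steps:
s(D) = -2 + D²
W = 21182 (W = -4 + (16276 - (-4768 - (-2 + (-12)²))) = -4 + (16276 - (-4768 - (-2 + 144))) = -4 + (16276 - (-4768 - 1*142)) = -4 + (16276 - (-4768 - 142)) = -4 + (16276 - 1*(-4910)) = -4 + (16276 + 4910) = -4 + 21186 = 21182)
-16606/26817 + 6222/W = -16606/26817 + 6222/21182 = -16606*1/26817 + 6222*(1/21182) = -16606/26817 + 183/623 = -776861/2386713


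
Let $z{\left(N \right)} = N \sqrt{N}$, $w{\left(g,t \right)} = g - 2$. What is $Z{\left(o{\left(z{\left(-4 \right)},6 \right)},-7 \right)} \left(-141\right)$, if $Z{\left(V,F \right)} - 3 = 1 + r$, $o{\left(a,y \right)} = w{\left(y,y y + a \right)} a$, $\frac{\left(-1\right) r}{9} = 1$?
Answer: $705$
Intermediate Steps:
$r = -9$ ($r = \left(-9\right) 1 = -9$)
$w{\left(g,t \right)} = -2 + g$
$z{\left(N \right)} = N^{\frac{3}{2}}$
$o{\left(a,y \right)} = a \left(-2 + y\right)$ ($o{\left(a,y \right)} = \left(-2 + y\right) a = a \left(-2 + y\right)$)
$Z{\left(V,F \right)} = -5$ ($Z{\left(V,F \right)} = 3 + \left(1 - 9\right) = 3 - 8 = -5$)
$Z{\left(o{\left(z{\left(-4 \right)},6 \right)},-7 \right)} \left(-141\right) = \left(-5\right) \left(-141\right) = 705$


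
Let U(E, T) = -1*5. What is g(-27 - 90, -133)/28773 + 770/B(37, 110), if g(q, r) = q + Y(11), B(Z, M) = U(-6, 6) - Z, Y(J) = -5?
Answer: -527627/28773 ≈ -18.338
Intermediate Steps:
U(E, T) = -5
B(Z, M) = -5 - Z
g(q, r) = -5 + q (g(q, r) = q - 5 = -5 + q)
g(-27 - 90, -133)/28773 + 770/B(37, 110) = (-5 + (-27 - 90))/28773 + 770/(-5 - 1*37) = (-5 - 117)*(1/28773) + 770/(-5 - 37) = -122*1/28773 + 770/(-42) = -122/28773 + 770*(-1/42) = -122/28773 - 55/3 = -527627/28773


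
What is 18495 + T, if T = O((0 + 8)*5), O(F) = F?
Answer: 18535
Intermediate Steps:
T = 40 (T = (0 + 8)*5 = 8*5 = 40)
18495 + T = 18495 + 40 = 18535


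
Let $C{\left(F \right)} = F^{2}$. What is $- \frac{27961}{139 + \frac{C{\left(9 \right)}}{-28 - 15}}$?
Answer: $- \frac{1202323}{5896} \approx -203.92$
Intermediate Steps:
$- \frac{27961}{139 + \frac{C{\left(9 \right)}}{-28 - 15}} = - \frac{27961}{139 + \frac{9^{2}}{-28 - 15}} = - \frac{27961}{139 + \frac{1}{-43} \cdot 81} = - \frac{27961}{139 - \frac{81}{43}} = - \frac{27961}{\frac{5896}{43}} = \left(-27961\right) \frac{43}{5896} = - \frac{1202323}{5896}$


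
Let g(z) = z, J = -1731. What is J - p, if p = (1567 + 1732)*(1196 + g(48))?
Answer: -4105687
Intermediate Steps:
p = 4103956 (p = (1567 + 1732)*(1196 + 48) = 3299*1244 = 4103956)
J - p = -1731 - 1*4103956 = -1731 - 4103956 = -4105687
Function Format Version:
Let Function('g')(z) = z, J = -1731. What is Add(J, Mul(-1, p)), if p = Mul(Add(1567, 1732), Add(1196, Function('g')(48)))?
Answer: -4105687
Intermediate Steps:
p = 4103956 (p = Mul(Add(1567, 1732), Add(1196, 48)) = Mul(3299, 1244) = 4103956)
Add(J, Mul(-1, p)) = Add(-1731, Mul(-1, 4103956)) = Add(-1731, -4103956) = -4105687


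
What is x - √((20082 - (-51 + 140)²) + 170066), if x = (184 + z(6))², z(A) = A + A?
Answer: 38416 - √182227 ≈ 37989.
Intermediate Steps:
z(A) = 2*A
x = 38416 (x = (184 + 2*6)² = (184 + 12)² = 196² = 38416)
x - √((20082 - (-51 + 140)²) + 170066) = 38416 - √((20082 - (-51 + 140)²) + 170066) = 38416 - √((20082 - 1*89²) + 170066) = 38416 - √((20082 - 1*7921) + 170066) = 38416 - √((20082 - 7921) + 170066) = 38416 - √(12161 + 170066) = 38416 - √182227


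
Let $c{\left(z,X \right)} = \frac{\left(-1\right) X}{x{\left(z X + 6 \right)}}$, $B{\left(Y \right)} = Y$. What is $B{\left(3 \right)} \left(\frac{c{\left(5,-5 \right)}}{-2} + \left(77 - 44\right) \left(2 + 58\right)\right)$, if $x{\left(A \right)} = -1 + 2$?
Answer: $\frac{11865}{2} \approx 5932.5$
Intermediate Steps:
$x{\left(A \right)} = 1$
$c{\left(z,X \right)} = - X$ ($c{\left(z,X \right)} = \frac{\left(-1\right) X}{1} = - X 1 = - X$)
$B{\left(3 \right)} \left(\frac{c{\left(5,-5 \right)}}{-2} + \left(77 - 44\right) \left(2 + 58\right)\right) = 3 \left(\frac{\left(-1\right) \left(-5\right)}{-2} + \left(77 - 44\right) \left(2 + 58\right)\right) = 3 \left(5 \left(- \frac{1}{2}\right) + 33 \cdot 60\right) = 3 \left(- \frac{5}{2} + 1980\right) = 3 \cdot \frac{3955}{2} = \frac{11865}{2}$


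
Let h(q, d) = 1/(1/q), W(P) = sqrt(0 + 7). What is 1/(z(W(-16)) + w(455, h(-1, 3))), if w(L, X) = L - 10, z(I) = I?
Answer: 445/198018 - sqrt(7)/198018 ≈ 0.0022339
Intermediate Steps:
W(P) = sqrt(7)
h(q, d) = q
w(L, X) = -10 + L
1/(z(W(-16)) + w(455, h(-1, 3))) = 1/(sqrt(7) + (-10 + 455)) = 1/(sqrt(7) + 445) = 1/(445 + sqrt(7))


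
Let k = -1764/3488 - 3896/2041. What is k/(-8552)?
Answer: 4297393/15220439104 ≈ 0.00028234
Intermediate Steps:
k = -4297393/1779752 (k = -1764*1/3488 - 3896*1/2041 = -441/872 - 3896/2041 = -4297393/1779752 ≈ -2.4146)
k/(-8552) = -4297393/1779752/(-8552) = -4297393/1779752*(-1/8552) = 4297393/15220439104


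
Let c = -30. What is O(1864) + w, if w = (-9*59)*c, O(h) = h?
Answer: 17794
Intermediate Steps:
w = 15930 (w = -9*59*(-30) = -531*(-30) = 15930)
O(1864) + w = 1864 + 15930 = 17794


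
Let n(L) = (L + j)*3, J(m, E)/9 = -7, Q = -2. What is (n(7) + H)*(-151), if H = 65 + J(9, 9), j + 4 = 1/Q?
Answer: -2869/2 ≈ -1434.5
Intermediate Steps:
J(m, E) = -63 (J(m, E) = 9*(-7) = -63)
j = -9/2 (j = -4 + 1/(-2) = -4 + 1*(-½) = -4 - ½ = -9/2 ≈ -4.5000)
n(L) = -27/2 + 3*L (n(L) = (L - 9/2)*3 = (-9/2 + L)*3 = -27/2 + 3*L)
H = 2 (H = 65 - 63 = 2)
(n(7) + H)*(-151) = ((-27/2 + 3*7) + 2)*(-151) = ((-27/2 + 21) + 2)*(-151) = (15/2 + 2)*(-151) = (19/2)*(-151) = -2869/2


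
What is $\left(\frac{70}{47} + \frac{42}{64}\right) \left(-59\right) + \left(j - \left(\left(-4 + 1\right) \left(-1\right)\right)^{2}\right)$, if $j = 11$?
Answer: $- \frac{187385}{1504} \approx -124.59$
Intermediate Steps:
$\left(\frac{70}{47} + \frac{42}{64}\right) \left(-59\right) + \left(j - \left(\left(-4 + 1\right) \left(-1\right)\right)^{2}\right) = \left(\frac{70}{47} + \frac{42}{64}\right) \left(-59\right) + \left(11 - \left(\left(-4 + 1\right) \left(-1\right)\right)^{2}\right) = \left(70 \cdot \frac{1}{47} + 42 \cdot \frac{1}{64}\right) \left(-59\right) + \left(11 - \left(\left(-3\right) \left(-1\right)\right)^{2}\right) = \left(\frac{70}{47} + \frac{21}{32}\right) \left(-59\right) + \left(11 - 3^{2}\right) = \frac{3227}{1504} \left(-59\right) + \left(11 - 9\right) = - \frac{190393}{1504} + \left(11 - 9\right) = - \frac{190393}{1504} + 2 = - \frac{187385}{1504}$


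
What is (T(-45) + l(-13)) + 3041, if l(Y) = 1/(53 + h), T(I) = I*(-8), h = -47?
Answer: 20407/6 ≈ 3401.2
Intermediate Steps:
T(I) = -8*I
l(Y) = ⅙ (l(Y) = 1/(53 - 47) = 1/6 = ⅙)
(T(-45) + l(-13)) + 3041 = (-8*(-45) + ⅙) + 3041 = (360 + ⅙) + 3041 = 2161/6 + 3041 = 20407/6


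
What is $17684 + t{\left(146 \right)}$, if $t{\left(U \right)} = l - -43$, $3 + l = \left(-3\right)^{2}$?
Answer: $17733$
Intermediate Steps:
$l = 6$ ($l = -3 + \left(-3\right)^{2} = -3 + 9 = 6$)
$t{\left(U \right)} = 49$ ($t{\left(U \right)} = 6 - -43 = 6 + 43 = 49$)
$17684 + t{\left(146 \right)} = 17684 + 49 = 17733$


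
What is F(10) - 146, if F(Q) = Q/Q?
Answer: -145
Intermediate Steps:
F(Q) = 1
F(10) - 146 = 1 - 146 = -145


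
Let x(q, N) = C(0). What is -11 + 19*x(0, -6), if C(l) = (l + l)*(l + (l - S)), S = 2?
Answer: -11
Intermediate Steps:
C(l) = 2*l*(-2 + 2*l) (C(l) = (l + l)*(l + (l - 1*2)) = (2*l)*(l + (l - 2)) = (2*l)*(l + (-2 + l)) = (2*l)*(-2 + 2*l) = 2*l*(-2 + 2*l))
x(q, N) = 0 (x(q, N) = 4*0*(-1 + 0) = 4*0*(-1) = 0)
-11 + 19*x(0, -6) = -11 + 19*0 = -11 + 0 = -11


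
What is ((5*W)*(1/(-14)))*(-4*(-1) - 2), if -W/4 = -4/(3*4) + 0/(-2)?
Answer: -20/21 ≈ -0.95238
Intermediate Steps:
W = 4/3 (W = -4*(-4/(3*4) + 0/(-2)) = -4*(-4/12 + 0*(-½)) = -4*(-4*1/12 + 0) = -4*(-⅓ + 0) = -4*(-⅓) = 4/3 ≈ 1.3333)
((5*W)*(1/(-14)))*(-4*(-1) - 2) = ((5*(4/3))*(1/(-14)))*(-4*(-1) - 2) = (20*(1*(-1/14))/3)*(4 - 2) = ((20/3)*(-1/14))*2 = -10/21*2 = -20/21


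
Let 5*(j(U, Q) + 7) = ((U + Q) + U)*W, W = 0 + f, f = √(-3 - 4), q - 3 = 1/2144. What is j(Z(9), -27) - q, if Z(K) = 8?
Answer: -21441/2144 - 11*I*√7/5 ≈ -10.0 - 5.8207*I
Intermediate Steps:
q = 6433/2144 (q = 3 + 1/2144 = 6433/2144 ≈ 3.0005)
f = I*√7 (f = √(-7) = I*√7 ≈ 2.6458*I)
W = I*√7 (W = 0 + I*√7 = I*√7 ≈ 2.6458*I)
j(U, Q) = -7 + I*√7*(Q + 2*U)/5 (j(U, Q) = -7 + (((U + Q) + U)*(I*√7))/5 = -7 + (((Q + U) + U)*(I*√7))/5 = -7 + ((Q + 2*U)*(I*√7))/5 = -7 + (I*√7*(Q + 2*U))/5 = -7 + I*√7*(Q + 2*U)/5)
j(Z(9), -27) - q = (-7 + (⅕)*I*(-27)*√7 + (⅖)*I*8*√7) - 1*6433/2144 = (-7 - 27*I*√7/5 + 16*I*√7/5) - 6433/2144 = (-7 - 11*I*√7/5) - 6433/2144 = -21441/2144 - 11*I*√7/5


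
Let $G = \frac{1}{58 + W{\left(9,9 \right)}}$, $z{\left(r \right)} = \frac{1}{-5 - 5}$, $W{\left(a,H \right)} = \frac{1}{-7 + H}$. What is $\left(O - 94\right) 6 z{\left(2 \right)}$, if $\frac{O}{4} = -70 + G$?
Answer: $\frac{8750}{39} \approx 224.36$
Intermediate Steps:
$z{\left(r \right)} = - \frac{1}{10}$ ($z{\left(r \right)} = \frac{1}{-10} = - \frac{1}{10}$)
$G = \frac{2}{117}$ ($G = \frac{1}{58 + \frac{1}{-7 + 9}} = \frac{1}{58 + \frac{1}{2}} = \frac{1}{\frac{117}{2}} = \frac{2}{117} \approx 0.017094$)
$O = - \frac{32752}{117}$ ($O = 4 \left(-70 + \frac{2}{117}\right) = 4 \left(- \frac{8188}{117}\right) = - \frac{32752}{117} \approx -279.93$)
$\left(O - 94\right) 6 z{\left(2 \right)} = \left(- \frac{32752}{117} - 94\right) 6 \left(- \frac{1}{10}\right) = \left(- \frac{43750}{117}\right) \left(- \frac{3}{5}\right) = \frac{8750}{39}$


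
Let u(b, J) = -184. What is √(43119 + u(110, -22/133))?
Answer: √42935 ≈ 207.21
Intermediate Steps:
√(43119 + u(110, -22/133)) = √(43119 - 184) = √42935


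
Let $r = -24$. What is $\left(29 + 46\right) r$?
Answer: $-1800$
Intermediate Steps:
$\left(29 + 46\right) r = \left(29 + 46\right) \left(-24\right) = 75 \left(-24\right) = -1800$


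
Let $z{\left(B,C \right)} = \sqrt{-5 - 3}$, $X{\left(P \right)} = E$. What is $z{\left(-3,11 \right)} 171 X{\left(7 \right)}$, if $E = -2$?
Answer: $- 684 i \sqrt{2} \approx - 967.32 i$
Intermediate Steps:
$X{\left(P \right)} = -2$
$z{\left(B,C \right)} = 2 i \sqrt{2}$ ($z{\left(B,C \right)} = \sqrt{-8} = 2 i \sqrt{2}$)
$z{\left(-3,11 \right)} 171 X{\left(7 \right)} = 2 i \sqrt{2} \cdot 171 \left(-2\right) = 342 i \sqrt{2} \left(-2\right) = - 684 i \sqrt{2}$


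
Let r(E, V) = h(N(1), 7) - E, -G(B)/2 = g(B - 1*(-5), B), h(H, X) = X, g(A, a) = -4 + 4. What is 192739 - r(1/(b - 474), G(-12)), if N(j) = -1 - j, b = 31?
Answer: 85380275/443 ≈ 1.9273e+5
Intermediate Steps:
g(A, a) = 0
G(B) = 0 (G(B) = -2*0 = 0)
r(E, V) = 7 - E
192739 - r(1/(b - 474), G(-12)) = 192739 - (7 - 1/(31 - 474)) = 192739 - (7 - 1/(-443)) = 192739 - (7 - 1*(-1/443)) = 192739 - (7 + 1/443) = 192739 - 1*3102/443 = 192739 - 3102/443 = 85380275/443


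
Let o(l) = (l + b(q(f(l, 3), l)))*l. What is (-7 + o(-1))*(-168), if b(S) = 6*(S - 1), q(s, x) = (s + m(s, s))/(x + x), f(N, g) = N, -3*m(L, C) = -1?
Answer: 336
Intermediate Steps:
m(L, C) = 1/3 (m(L, C) = -1/3*(-1) = 1/3)
q(s, x) = (1/3 + s)/(2*x) (q(s, x) = (s + 1/3)/(x + x) = (1/3 + s)/((2*x)) = (1/3 + s)*(1/(2*x)) = (1/3 + s)/(2*x))
b(S) = -6 + 6*S (b(S) = 6*(-1 + S) = -6 + 6*S)
o(l) = l*(-6 + l + (1 + 3*l)/l) (o(l) = (l + (-6 + 6*((1 + 3*l)/(6*l))))*l = (l + (-6 + (1 + 3*l)/l))*l = (-6 + l + (1 + 3*l)/l)*l = l*(-6 + l + (1 + 3*l)/l))
(-7 + o(-1))*(-168) = (-7 + (1 + (-1)**2 - 3*(-1)))*(-168) = (-7 + (1 + 1 + 3))*(-168) = (-7 + 5)*(-168) = -2*(-168) = 336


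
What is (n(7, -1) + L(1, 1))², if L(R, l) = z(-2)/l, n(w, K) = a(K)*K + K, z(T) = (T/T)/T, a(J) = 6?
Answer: 225/4 ≈ 56.250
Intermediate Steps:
z(T) = 1/T
n(w, K) = 7*K (n(w, K) = 6*K + K = 7*K)
L(R, l) = -1/(2*l) (L(R, l) = 1/((-2)*l) = -1/(2*l))
(n(7, -1) + L(1, 1))² = (7*(-1) - ½/1)² = (-7 - ½*1)² = (-7 - ½)² = (-15/2)² = 225/4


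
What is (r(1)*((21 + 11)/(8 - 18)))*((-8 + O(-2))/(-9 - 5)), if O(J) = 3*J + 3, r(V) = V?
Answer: -88/35 ≈ -2.5143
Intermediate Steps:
O(J) = 3 + 3*J
(r(1)*((21 + 11)/(8 - 18)))*((-8 + O(-2))/(-9 - 5)) = (1*((21 + 11)/(8 - 18)))*((-8 + (3 + 3*(-2)))/(-9 - 5)) = (1*(32/(-10)))*((-8 + (3 - 6))/(-14)) = (1*(32*(-1/10)))*((-8 - 3)*(-1/14)) = (1*(-16/5))*(-11*(-1/14)) = -16/5*11/14 = -88/35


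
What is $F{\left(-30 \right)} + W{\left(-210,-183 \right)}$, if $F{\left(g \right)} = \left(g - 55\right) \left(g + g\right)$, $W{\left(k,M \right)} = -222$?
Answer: $4878$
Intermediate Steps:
$F{\left(g \right)} = 2 g \left(-55 + g\right)$ ($F{\left(g \right)} = \left(-55 + g\right) 2 g = 2 g \left(-55 + g\right)$)
$F{\left(-30 \right)} + W{\left(-210,-183 \right)} = 2 \left(-30\right) \left(-55 - 30\right) - 222 = 2 \left(-30\right) \left(-85\right) - 222 = 5100 - 222 = 4878$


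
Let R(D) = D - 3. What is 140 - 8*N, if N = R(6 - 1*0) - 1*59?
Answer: 588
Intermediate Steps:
R(D) = -3 + D
N = -56 (N = (-3 + (6 - 1*0)) - 1*59 = (-3 + (6 + 0)) - 59 = (-3 + 6) - 59 = 3 - 59 = -56)
140 - 8*N = 140 - 8*(-56) = 140 + 448 = 588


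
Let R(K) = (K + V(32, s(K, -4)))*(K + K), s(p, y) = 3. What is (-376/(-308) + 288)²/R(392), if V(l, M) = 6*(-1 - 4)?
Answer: 123988225/420674408 ≈ 0.29474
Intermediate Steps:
V(l, M) = -30 (V(l, M) = 6*(-5) = -30)
R(K) = 2*K*(-30 + K) (R(K) = (K - 30)*(K + K) = (-30 + K)*(2*K) = 2*K*(-30 + K))
(-376/(-308) + 288)²/R(392) = (-376/(-308) + 288)²/((2*392*(-30 + 392))) = (-376*(-1/308) + 288)²/((2*392*362)) = (94/77 + 288)²/283808 = (22270/77)²*(1/283808) = (495952900/5929)*(1/283808) = 123988225/420674408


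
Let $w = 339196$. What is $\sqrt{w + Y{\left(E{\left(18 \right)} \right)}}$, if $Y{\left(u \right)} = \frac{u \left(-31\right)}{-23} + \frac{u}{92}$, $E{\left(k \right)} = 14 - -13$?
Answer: $\frac{\sqrt{717816361}}{46} \approx 582.44$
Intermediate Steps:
$E{\left(k \right)} = 27$ ($E{\left(k \right)} = 14 + 13 = 27$)
$Y{\left(u \right)} = \frac{125 u}{92}$ ($Y{\left(u \right)} = - 31 u \left(- \frac{1}{23}\right) + u \frac{1}{92} = \frac{31 u}{23} + \frac{u}{92} = \frac{125 u}{92}$)
$\sqrt{w + Y{\left(E{\left(18 \right)} \right)}} = \sqrt{339196 + \frac{125}{92} \cdot 27} = \sqrt{339196 + \frac{3375}{92}} = \sqrt{\frac{31209407}{92}} = \frac{\sqrt{717816361}}{46}$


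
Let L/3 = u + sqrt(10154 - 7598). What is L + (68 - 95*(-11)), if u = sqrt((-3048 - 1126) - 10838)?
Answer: 1113 + 18*sqrt(71) + 18*I*sqrt(417) ≈ 1264.7 + 367.57*I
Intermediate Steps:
u = 6*I*sqrt(417) (u = sqrt(-4174 - 10838) = sqrt(-15012) = 6*I*sqrt(417) ≈ 122.52*I)
L = 18*sqrt(71) + 18*I*sqrt(417) (L = 3*(6*I*sqrt(417) + sqrt(10154 - 7598)) = 3*(6*I*sqrt(417) + sqrt(2556)) = 3*(6*I*sqrt(417) + 6*sqrt(71)) = 3*(6*sqrt(71) + 6*I*sqrt(417)) = 18*sqrt(71) + 18*I*sqrt(417) ≈ 151.67 + 367.57*I)
L + (68 - 95*(-11)) = (18*sqrt(71) + 18*I*sqrt(417)) + (68 - 95*(-11)) = (18*sqrt(71) + 18*I*sqrt(417)) + (68 + 1045) = (18*sqrt(71) + 18*I*sqrt(417)) + 1113 = 1113 + 18*sqrt(71) + 18*I*sqrt(417)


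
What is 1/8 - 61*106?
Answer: -51727/8 ≈ -6465.9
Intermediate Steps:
1/8 - 61*106 = ⅛ - 6466 = -51727/8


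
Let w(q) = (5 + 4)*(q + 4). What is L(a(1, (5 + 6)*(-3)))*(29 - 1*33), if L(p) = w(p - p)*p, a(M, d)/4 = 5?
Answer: -2880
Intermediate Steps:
w(q) = 36 + 9*q (w(q) = 9*(4 + q) = 36 + 9*q)
a(M, d) = 20 (a(M, d) = 4*5 = 20)
L(p) = 36*p (L(p) = (36 + 9*(p - p))*p = (36 + 9*0)*p = (36 + 0)*p = 36*p)
L(a(1, (5 + 6)*(-3)))*(29 - 1*33) = (36*20)*(29 - 1*33) = 720*(29 - 33) = 720*(-4) = -2880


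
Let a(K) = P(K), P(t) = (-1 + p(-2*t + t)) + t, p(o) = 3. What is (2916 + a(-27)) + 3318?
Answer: 6209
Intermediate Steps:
P(t) = 2 + t (P(t) = (-1 + 3) + t = 2 + t)
a(K) = 2 + K
(2916 + a(-27)) + 3318 = (2916 + (2 - 27)) + 3318 = (2916 - 25) + 3318 = 2891 + 3318 = 6209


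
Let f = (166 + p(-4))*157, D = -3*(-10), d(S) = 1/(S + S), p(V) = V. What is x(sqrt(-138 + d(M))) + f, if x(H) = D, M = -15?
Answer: 25464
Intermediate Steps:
d(S) = 1/(2*S)
D = 30
f = 25434 (f = (166 - 4)*157 = 162*157 = 25434)
x(H) = 30
x(sqrt(-138 + d(M))) + f = 30 + 25434 = 25464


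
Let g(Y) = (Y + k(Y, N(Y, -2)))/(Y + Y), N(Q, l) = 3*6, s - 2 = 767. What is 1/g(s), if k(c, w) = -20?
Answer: 1538/749 ≈ 2.0534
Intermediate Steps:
s = 769 (s = 2 + 767 = 769)
N(Q, l) = 18
g(Y) = (-20 + Y)/(2*Y) (g(Y) = (Y - 20)/(Y + Y) = (-20 + Y)/((2*Y)) = (-20 + Y)*(1/(2*Y)) = (-20 + Y)/(2*Y))
1/g(s) = 1/((½)*(-20 + 769)/769) = 1/((½)*(1/769)*749) = 1/(749/1538) = 1538/749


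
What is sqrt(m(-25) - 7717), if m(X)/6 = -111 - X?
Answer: I*sqrt(8233) ≈ 90.736*I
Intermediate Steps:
m(X) = -666 - 6*X (m(X) = 6*(-111 - X) = -666 - 6*X)
sqrt(m(-25) - 7717) = sqrt((-666 - 6*(-25)) - 7717) = sqrt((-666 + 150) - 7717) = sqrt(-516 - 7717) = sqrt(-8233) = I*sqrt(8233)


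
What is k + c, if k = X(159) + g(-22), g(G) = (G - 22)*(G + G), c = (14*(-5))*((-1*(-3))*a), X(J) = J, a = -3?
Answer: 2725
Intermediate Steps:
c = 630 (c = (14*(-5))*(-1*(-3)*(-3)) = -210*(-3) = -70*(-9) = 630)
g(G) = 2*G*(-22 + G) (g(G) = (-22 + G)*(2*G) = 2*G*(-22 + G))
k = 2095 (k = 159 + 2*(-22)*(-22 - 22) = 159 + 2*(-22)*(-44) = 159 + 1936 = 2095)
k + c = 2095 + 630 = 2725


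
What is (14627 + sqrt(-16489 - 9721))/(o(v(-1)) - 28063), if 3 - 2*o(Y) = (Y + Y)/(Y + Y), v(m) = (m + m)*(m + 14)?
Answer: -14627/28062 - I*sqrt(26210)/28062 ≈ -0.52124 - 0.0057692*I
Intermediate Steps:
v(m) = 2*m*(14 + m) (v(m) = (2*m)*(14 + m) = 2*m*(14 + m))
o(Y) = 1 (o(Y) = 3/2 - (Y + Y)/(2*(Y + Y)) = 3/2 - 2*Y/(2*(2*Y)) = 3/2 - 2*Y*1/(2*Y)/2 = 3/2 - 1/2*1 = 3/2 - 1/2 = 1)
(14627 + sqrt(-16489 - 9721))/(o(v(-1)) - 28063) = (14627 + sqrt(-16489 - 9721))/(1 - 28063) = (14627 + sqrt(-26210))/(-28062) = (14627 + I*sqrt(26210))*(-1/28062) = -14627/28062 - I*sqrt(26210)/28062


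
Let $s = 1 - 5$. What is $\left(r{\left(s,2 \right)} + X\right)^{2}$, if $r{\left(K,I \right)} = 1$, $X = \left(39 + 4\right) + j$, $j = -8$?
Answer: $1296$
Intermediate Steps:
$X = 35$ ($X = \left(39 + 4\right) - 8 = 43 - 8 = 35$)
$s = -4$
$\left(r{\left(s,2 \right)} + X\right)^{2} = \left(1 + 35\right)^{2} = 36^{2} = 1296$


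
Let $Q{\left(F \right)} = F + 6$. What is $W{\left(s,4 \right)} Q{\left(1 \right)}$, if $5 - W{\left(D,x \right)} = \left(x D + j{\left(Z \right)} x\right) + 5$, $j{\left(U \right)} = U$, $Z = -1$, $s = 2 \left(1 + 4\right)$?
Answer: $-252$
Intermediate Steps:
$s = 10$ ($s = 2 \cdot 5 = 10$)
$Q{\left(F \right)} = 6 + F$
$W{\left(D,x \right)} = x - D x$ ($W{\left(D,x \right)} = 5 - \left(\left(x D - x\right) + 5\right) = 5 - \left(\left(D x - x\right) + 5\right) = 5 - \left(\left(- x + D x\right) + 5\right) = 5 - \left(5 - x + D x\right) = x - D x$)
$W{\left(s,4 \right)} Q{\left(1 \right)} = 4 \left(1 - 10\right) \left(6 + 1\right) = 4 \left(1 - 10\right) 7 = 4 \left(-9\right) 7 = \left(-36\right) 7 = -252$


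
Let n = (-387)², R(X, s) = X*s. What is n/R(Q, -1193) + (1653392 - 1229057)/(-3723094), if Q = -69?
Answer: 174224693697/102157976266 ≈ 1.7054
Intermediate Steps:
n = 149769
n/R(Q, -1193) + (1653392 - 1229057)/(-3723094) = 149769/((-69*(-1193))) + (1653392 - 1229057)/(-3723094) = 149769/82317 + 424335*(-1/3723094) = 149769*(1/82317) - 424335/3723094 = 49923/27439 - 424335/3723094 = 174224693697/102157976266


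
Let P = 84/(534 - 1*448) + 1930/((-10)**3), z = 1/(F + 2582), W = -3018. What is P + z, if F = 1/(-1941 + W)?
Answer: -52462833863/55057789100 ≈ -0.95287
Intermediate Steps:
F = -1/4959 (F = 1/(-1941 - 3018) = 1/(-4959) = -1/4959 ≈ -0.00020165)
z = 4959/12804137 (z = 1/(-1/4959 + 2582) = 1/(12804137/4959) = 4959/12804137 ≈ 0.00038730)
P = -4099/4300 (P = 84/(534 - 448) + 1930/(-1000) = 84/86 + 1930*(-1/1000) = 84*(1/86) - 193/100 = 42/43 - 193/100 = -4099/4300 ≈ -0.95326)
P + z = -4099/4300 + 4959/12804137 = -52462833863/55057789100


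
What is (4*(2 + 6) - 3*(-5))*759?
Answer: 35673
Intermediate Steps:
(4*(2 + 6) - 3*(-5))*759 = (4*8 + 15)*759 = (32 + 15)*759 = 47*759 = 35673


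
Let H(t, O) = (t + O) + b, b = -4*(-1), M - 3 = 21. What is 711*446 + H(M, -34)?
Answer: 317100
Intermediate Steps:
M = 24 (M = 3 + 21 = 24)
b = 4
H(t, O) = 4 + O + t (H(t, O) = (t + O) + 4 = (O + t) + 4 = 4 + O + t)
711*446 + H(M, -34) = 711*446 + (4 - 34 + 24) = 317106 - 6 = 317100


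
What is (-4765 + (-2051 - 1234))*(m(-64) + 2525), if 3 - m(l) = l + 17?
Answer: -20728750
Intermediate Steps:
m(l) = -14 - l (m(l) = 3 - (l + 17) = 3 - (17 + l) = 3 + (-17 - l) = -14 - l)
(-4765 + (-2051 - 1234))*(m(-64) + 2525) = (-4765 + (-2051 - 1234))*((-14 - 1*(-64)) + 2525) = (-4765 - 3285)*((-14 + 64) + 2525) = -8050*(50 + 2525) = -8050*2575 = -20728750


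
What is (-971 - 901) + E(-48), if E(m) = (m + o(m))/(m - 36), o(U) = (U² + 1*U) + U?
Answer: -13284/7 ≈ -1897.7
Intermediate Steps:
o(U) = U² + 2*U (o(U) = (U² + U) + U = (U + U²) + U = U² + 2*U)
E(m) = (m + m*(2 + m))/(-36 + m) (E(m) = (m + m*(2 + m))/(m - 36) = (m + m*(2 + m))/(-36 + m))
(-971 - 901) + E(-48) = (-971 - 901) - 48*(3 - 48)/(-36 - 48) = -1872 - 48*(-45)/(-84) = -1872 - 48*(-1/84)*(-45) = -1872 - 180/7 = -13284/7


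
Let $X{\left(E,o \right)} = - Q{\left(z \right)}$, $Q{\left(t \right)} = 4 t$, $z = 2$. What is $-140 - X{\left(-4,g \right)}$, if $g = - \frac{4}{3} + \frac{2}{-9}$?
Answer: $-132$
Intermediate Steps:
$g = - \frac{14}{9}$ ($g = \left(-4\right) \frac{1}{3} + 2 \left(- \frac{1}{9}\right) = - \frac{4}{3} - \frac{2}{9} = - \frac{14}{9} \approx -1.5556$)
$X{\left(E,o \right)} = -8$ ($X{\left(E,o \right)} = - 4 \cdot 2 = \left(-1\right) 8 = -8$)
$-140 - X{\left(-4,g \right)} = -140 - -8 = -140 + 8 = -132$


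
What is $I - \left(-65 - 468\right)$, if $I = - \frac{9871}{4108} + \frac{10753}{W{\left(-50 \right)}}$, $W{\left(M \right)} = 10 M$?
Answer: $\frac{130709147}{256750} \approx 509.09$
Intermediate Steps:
$I = - \frac{6138603}{256750}$ ($I = - \frac{9871}{4108} + \frac{10753}{10 \left(-50\right)} = \left(-9871\right) \frac{1}{4108} + \frac{10753}{-500} = - \frac{9871}{4108} + 10753 \left(- \frac{1}{500}\right) = - \frac{9871}{4108} - \frac{10753}{500} = - \frac{6138603}{256750} \approx -23.909$)
$I - \left(-65 - 468\right) = - \frac{6138603}{256750} - \left(-65 - 468\right) = - \frac{6138603}{256750} - -533 = - \frac{6138603}{256750} + 533 = \frac{130709147}{256750}$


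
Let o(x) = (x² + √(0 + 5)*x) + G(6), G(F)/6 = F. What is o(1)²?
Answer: (37 + √5)² ≈ 1539.5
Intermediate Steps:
G(F) = 6*F
o(x) = 36 + x² + x*√5 (o(x) = (x² + √(0 + 5)*x) + 6*6 = (x² + √5*x) + 36 = (x² + x*√5) + 36 = 36 + x² + x*√5)
o(1)² = (36 + 1² + 1*√5)² = (36 + 1 + √5)² = (37 + √5)²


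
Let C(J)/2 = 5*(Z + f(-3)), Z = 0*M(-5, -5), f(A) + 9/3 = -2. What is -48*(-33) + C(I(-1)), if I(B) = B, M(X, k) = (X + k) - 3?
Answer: 1534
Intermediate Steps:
M(X, k) = -3 + X + k
f(A) = -5 (f(A) = -3 - 2 = -5)
Z = 0 (Z = 0*(-3 - 5 - 5) = 0*(-13) = 0)
C(J) = -50 (C(J) = 2*(5*(0 - 5)) = 2*(5*(-5)) = 2*(-25) = -50)
-48*(-33) + C(I(-1)) = -48*(-33) - 50 = 1584 - 50 = 1534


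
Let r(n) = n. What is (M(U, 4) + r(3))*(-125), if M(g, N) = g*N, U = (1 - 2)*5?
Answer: 2125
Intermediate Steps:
U = -5 (U = -1*5 = -5)
M(g, N) = N*g
(M(U, 4) + r(3))*(-125) = (4*(-5) + 3)*(-125) = (-20 + 3)*(-125) = -17*(-125) = 2125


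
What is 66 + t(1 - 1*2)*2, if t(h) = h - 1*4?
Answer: 56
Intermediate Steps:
t(h) = -4 + h (t(h) = h - 4 = -4 + h)
66 + t(1 - 1*2)*2 = 66 + (-4 + (1 - 1*2))*2 = 66 + (-4 + (1 - 2))*2 = 66 + (-4 - 1)*2 = 66 - 5*2 = 66 - 10 = 56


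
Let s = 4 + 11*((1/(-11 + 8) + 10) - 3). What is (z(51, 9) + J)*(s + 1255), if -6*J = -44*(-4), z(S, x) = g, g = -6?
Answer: -423682/9 ≈ -47076.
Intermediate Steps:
z(S, x) = -6
J = -88/3 (J = -(-22)*(-4)/3 = -⅙*176 = -88/3 ≈ -29.333)
s = 232/3 (s = 4 + 11*((1/(-3) + 10) - 3) = 4 + 11*((-⅓ + 10) - 3) = 4 + 11*(29/3 - 3) = 4 + 11*(20/3) = 4 + 220/3 = 232/3 ≈ 77.333)
(z(51, 9) + J)*(s + 1255) = (-6 - 88/3)*(232/3 + 1255) = -106/3*3997/3 = -423682/9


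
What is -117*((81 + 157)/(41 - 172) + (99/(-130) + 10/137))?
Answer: 52607097/179470 ≈ 293.12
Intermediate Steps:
-117*((81 + 157)/(41 - 172) + (99/(-130) + 10/137)) = -117*(238/(-131) + (99*(-1/130) + 10*(1/137))) = -117*(238*(-1/131) + (-99/130 + 10/137)) = -117*(-238/131 - 12263/17810) = -117*(-5845233/2333110) = 52607097/179470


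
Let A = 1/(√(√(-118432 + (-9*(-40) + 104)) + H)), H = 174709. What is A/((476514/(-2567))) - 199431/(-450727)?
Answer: 199431/450727 - 2567/(476514*√(174709 + 4*I*√7373)) ≈ 0.44245 + 1.2669e-8*I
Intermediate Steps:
A = (174709 + 4*I*√7373)^(-½) (A = 1/(√(√(-118432 + (-9*(-40) + 104)) + 174709)) = 1/(√(√(-118432 + (360 + 104)) + 174709)) = 1/(√(√(-118432 + 464) + 174709)) = 1/(√(√(-117968) + 174709)) = 1/(√(4*I*√7373 + 174709)) = 1/(√(174709 + 4*I*√7373)) = (174709 + 4*I*√7373)^(-½) ≈ 0.0023924 - 2.35e-6*I)
A/((476514/(-2567))) - 199431/(-450727) = 1/(√(174709 + 4*I*√7373)*((476514/(-2567)))) - 199431/(-450727) = 1/(√(174709 + 4*I*√7373)*((476514*(-1/2567)))) - 199431*(-1/450727) = 1/(√(174709 + 4*I*√7373)*(-476514/2567)) + 199431/450727 = -2567/476514/√(174709 + 4*I*√7373) + 199431/450727 = -2567/(476514*√(174709 + 4*I*√7373)) + 199431/450727 = 199431/450727 - 2567/(476514*√(174709 + 4*I*√7373))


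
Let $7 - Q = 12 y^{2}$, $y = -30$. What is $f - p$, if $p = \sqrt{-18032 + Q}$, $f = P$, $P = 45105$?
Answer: $45105 - 5 i \sqrt{1153} \approx 45105.0 - 169.78 i$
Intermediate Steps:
$Q = -10793$ ($Q = 7 - 12 \left(-30\right)^{2} = 7 - 12 \cdot 900 = 7 - 10800 = -10793$)
$f = 45105$
$p = 5 i \sqrt{1153}$ ($p = \sqrt{-18032 - 10793} = \sqrt{-28825} = 5 i \sqrt{1153} \approx 169.78 i$)
$f - p = 45105 - 5 i \sqrt{1153}$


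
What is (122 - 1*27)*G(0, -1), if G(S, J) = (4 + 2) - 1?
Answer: 475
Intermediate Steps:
G(S, J) = 5 (G(S, J) = 6 - 1 = 5)
(122 - 1*27)*G(0, -1) = (122 - 1*27)*5 = (122 - 27)*5 = 95*5 = 475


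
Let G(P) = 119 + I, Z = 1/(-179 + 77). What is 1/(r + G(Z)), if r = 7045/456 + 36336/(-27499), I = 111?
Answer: 12539544/3061256359 ≈ 0.0040962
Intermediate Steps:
Z = -1/102 (Z = 1/(-102) = -1/102 ≈ -0.0098039)
G(P) = 230 (G(P) = 119 + 111 = 230)
r = 177161239/12539544 (r = 7045*(1/456) + 36336*(-1/27499) = 7045/456 - 36336/27499 = 177161239/12539544 ≈ 14.128)
1/(r + G(Z)) = 1/(177161239/12539544 + 230) = 1/(3061256359/12539544) = 12539544/3061256359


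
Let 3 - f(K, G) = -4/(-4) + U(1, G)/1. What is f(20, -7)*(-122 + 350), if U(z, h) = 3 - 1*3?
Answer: 456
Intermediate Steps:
U(z, h) = 0 (U(z, h) = 3 - 3 = 0)
f(K, G) = 2 (f(K, G) = 3 - (-4/(-4) + 0/1) = 3 - (-4*(-¼) + 0*1) = 3 - (1 + 0) = 3 - 1*1 = 3 - 1 = 2)
f(20, -7)*(-122 + 350) = 2*(-122 + 350) = 2*228 = 456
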